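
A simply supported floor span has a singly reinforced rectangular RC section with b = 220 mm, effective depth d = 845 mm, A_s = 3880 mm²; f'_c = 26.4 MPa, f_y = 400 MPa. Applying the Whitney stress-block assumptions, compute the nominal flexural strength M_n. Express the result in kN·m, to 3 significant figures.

T = A_s f_y = 3880 × 400 = 1552000 N = 1552 kN.
From C = T: a = T/(0.85 f'_c b) = 1552000/(0.85 × 26.4 × 220) = 314.37 mm.
M_n = T(d − a/2) = 1552 kN × (845 − 157.185) mm = 1067.49 kN·m.

M_n ≈ 1070 kN·m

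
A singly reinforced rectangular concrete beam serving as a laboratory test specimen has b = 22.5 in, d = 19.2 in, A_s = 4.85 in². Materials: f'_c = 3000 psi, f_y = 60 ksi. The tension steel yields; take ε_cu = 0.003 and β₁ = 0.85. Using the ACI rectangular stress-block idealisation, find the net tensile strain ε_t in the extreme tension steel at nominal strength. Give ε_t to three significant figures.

a = A_s f_y/(0.85 f'_c b) = 5.072 in.
β₁ = 0.85, so c = a/β₁ = 5.072/0.85 = 5.967 in.
From the linear strain diagram with ε_cu = 0.003: ε_t = 0.003 (d − c)/c = 0.003 × (19.2 − 5.967)/5.967 = 0.00665.
Since ε_t ≥ 0.005, the section is tension-controlled.

ε_t ≈ 0.00665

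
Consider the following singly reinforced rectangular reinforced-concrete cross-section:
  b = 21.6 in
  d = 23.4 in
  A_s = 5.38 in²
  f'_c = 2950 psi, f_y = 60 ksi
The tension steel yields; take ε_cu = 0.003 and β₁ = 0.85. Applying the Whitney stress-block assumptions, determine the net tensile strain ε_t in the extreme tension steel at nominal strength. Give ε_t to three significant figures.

a = A_s f_y/(0.85 f'_c b) = 5.960 in.
β₁ = 0.85, so c = a/β₁ = 5.960/0.85 = 7.012 in.
From the linear strain diagram with ε_cu = 0.003: ε_t = 0.003 (d − c)/c = 0.003 × (23.4 − 7.012)/7.012 = 0.00701.
Since ε_t ≥ 0.005, the section is tension-controlled.

ε_t ≈ 0.00701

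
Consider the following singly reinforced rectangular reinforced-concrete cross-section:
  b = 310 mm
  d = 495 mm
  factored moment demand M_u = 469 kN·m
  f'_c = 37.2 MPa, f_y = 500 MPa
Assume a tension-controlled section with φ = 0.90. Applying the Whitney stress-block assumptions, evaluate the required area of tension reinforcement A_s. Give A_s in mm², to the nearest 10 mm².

A_s ≈ 2400 mm²

M_n = M_u/φ = 469/0.90 = 521.111 kN·m.
With M_n = 0.85 f'_c a b (d − a/2), solve the quadratic for a:
a = d − √(d² − 2M_n/(0.85 f'_c b)) = 495 − √(495² − 2 × 521.111×10⁶/(0.85 × 37.2 × 310)) = 122.58 mm.
A_s = 0.85 f'_c a b / f_y = 0.85 × 37.2 × 122.58 × 310 / 500 = 2403.1 mm².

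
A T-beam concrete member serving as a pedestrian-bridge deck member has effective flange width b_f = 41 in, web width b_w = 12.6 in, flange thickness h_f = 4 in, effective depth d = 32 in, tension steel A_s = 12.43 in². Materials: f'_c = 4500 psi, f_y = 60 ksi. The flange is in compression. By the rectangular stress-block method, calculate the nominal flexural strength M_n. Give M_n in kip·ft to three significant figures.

Tension: T = A_s f_y = 12.43 × 60 = 745.8 kips.
Try a within the flange: a = T/(0.85 f'_c b_f) = 745.8/(0.85 × 4.5 × 41) = 4.756 in.
a = 4.756 > h_f = 4 in: the block extends into the web. Split into flange-overhang and web parts.
C_f = 0.85 f'_c (b_f − b_w) h_f = 0.85 × 4.5 × (41 − 12.6) × 4 = 434.5 kips.
Remaining web compression depth: a_w = (T − C_f)/(0.85 f'_c b_w) = (745.8 − 434.5)/(0.85 × 4.5 × 12.6) = 6.459 in.
M_n = C_f(d − h_f/2) + (T − C_f)(d − a_w/2) = 434.5 × (32 − 2) + 311.3 × (32 − 3.2295) = 13035.0 + 8956.3 = 21991.3 kip·in.
M_n = 21991.3/12 = 1832.61 kip·ft.

M_n ≈ 1830 kip·ft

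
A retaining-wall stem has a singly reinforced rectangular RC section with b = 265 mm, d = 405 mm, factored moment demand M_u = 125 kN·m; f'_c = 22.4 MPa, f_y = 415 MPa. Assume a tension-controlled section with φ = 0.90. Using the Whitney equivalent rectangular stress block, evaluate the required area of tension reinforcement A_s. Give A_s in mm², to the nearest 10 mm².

A_s ≈ 910 mm²

M_n = M_u/φ = 125/0.90 = 138.889 kN·m.
With M_n = 0.85 f'_c a b (d − a/2), solve the quadratic for a:
a = d − √(d² − 2M_n/(0.85 f'_c b)) = 405 − √(405² − 2 × 138.889×10⁶/(0.85 × 22.4 × 265)) = 74.89 mm.
A_s = 0.85 f'_c a b / f_y = 0.85 × 22.4 × 74.89 × 265 / 415 = 910.5 mm².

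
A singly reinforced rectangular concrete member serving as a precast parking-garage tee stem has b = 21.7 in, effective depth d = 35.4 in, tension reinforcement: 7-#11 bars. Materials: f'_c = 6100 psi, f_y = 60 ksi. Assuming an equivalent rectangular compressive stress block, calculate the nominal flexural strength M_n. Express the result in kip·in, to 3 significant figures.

M_n ≈ 21300 kip·in

A_s = 7 × 1.56 = 10.92 in².
T = A_s f_y = 10.92 × 60 = 655.2 kips.
a = T/(0.85 f'_c b) = 655.2/(0.85 × 6.1 × 21.7) = 5.823 in.
M_n = T(d − a/2) = 655.2 × (35.4 − 2.9115) = 21286.5 kip·in.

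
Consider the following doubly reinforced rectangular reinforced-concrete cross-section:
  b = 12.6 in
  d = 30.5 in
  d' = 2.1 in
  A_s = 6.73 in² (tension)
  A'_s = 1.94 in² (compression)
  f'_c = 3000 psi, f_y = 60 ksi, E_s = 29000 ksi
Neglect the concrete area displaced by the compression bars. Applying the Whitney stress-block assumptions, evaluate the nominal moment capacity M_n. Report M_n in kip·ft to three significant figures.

M_n ≈ 899 kip·ft

Assume both steels yield.
a = (A_s − A'_s) f_y/(0.85 f'_c b) = (6.73 − 1.94) × 60/(0.85 × 3 × 12.6) = 8.945 in.
c = a/β₁ = 8.945/0.85 = 10.524 in; ε'_s = 0.003(c − d')/c = 0.0024 ≥ ε_y = 0.0021, so the compression steel yields.
M_n = (A_s − A'_s) f_y (d − a/2) + A'_s f_y (d − d') = 287.4 × (30.5 − 4.4725) + 116.4 × (30.5 − 2.1) = 7480.3 + 3305.8 = 10786.1 kip·in = 10786.1/12 = 898.84 kip·ft.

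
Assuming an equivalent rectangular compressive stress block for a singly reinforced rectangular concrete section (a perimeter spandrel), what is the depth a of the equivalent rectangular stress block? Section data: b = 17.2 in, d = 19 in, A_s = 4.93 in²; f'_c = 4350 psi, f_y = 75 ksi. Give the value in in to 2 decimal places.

a ≈ 5.81 in

T = A_s f_y = 4.93 × 75 = 369.75 kips.
a = T/(0.85 f'_c b) = 369.75/(0.85 × 4.35 × 17.2) = 5.81 in.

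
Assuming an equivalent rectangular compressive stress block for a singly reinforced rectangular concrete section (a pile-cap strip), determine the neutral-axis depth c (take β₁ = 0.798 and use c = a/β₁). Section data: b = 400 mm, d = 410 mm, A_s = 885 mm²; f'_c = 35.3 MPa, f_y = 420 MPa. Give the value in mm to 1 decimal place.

T = A_s f_y = 885 × 420 = 371700 N = 371.7 kN.
Setting C = 0.85 f'_c a b equal to T: a = 371700/(0.85 × 35.3 × 400) = 30.970 mm.
With β₁ = 0.798, c = a/β₁ = 30.970/0.798 = 38.8 mm.

c ≈ 38.8 mm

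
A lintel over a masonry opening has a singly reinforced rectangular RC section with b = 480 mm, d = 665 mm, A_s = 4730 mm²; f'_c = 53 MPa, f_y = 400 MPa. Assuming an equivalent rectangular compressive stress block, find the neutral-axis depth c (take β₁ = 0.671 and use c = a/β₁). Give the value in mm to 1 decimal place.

T = A_s f_y = 4730 × 400 = 1892000 N = 1892 kN.
Setting C = 0.85 f'_c a b equal to T: a = 1892000/(0.85 × 53 × 480) = 87.495 mm.
With β₁ = 0.671, c = a/β₁ = 87.495/0.671 = 130.4 mm.

c ≈ 130.4 mm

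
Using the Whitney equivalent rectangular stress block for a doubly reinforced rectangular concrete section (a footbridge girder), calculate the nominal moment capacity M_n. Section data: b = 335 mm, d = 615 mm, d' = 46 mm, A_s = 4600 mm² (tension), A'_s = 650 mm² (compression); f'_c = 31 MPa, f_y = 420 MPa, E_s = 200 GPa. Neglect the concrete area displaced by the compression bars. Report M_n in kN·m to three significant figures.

Assume both tension and compression steel yield.
Net tension couple steel: A_s − A'_s = 3950 mm².
a = (A_s − A'_s) f_y / (0.85 f'_c b) = 1659000/(0.85 × 31 × 335) = 187.94 mm.
c = a/β₁ = 187.94/0.829 = 226.71 mm; ε'_s = 0.003(c − d')/c = 0.0024 ≥ f_y/E_s = 0.0021, so compression steel does yield.
M_n = (A_s − A'_s) f_y (d − a/2) + A'_s f_y (d − d') = [1659000 × (615 − 93.97) + 273000 × (615 − 46)] × 10⁻⁶ = 864.39 + 155.34 = 1019.73 kN·m.

M_n ≈ 1020 kN·m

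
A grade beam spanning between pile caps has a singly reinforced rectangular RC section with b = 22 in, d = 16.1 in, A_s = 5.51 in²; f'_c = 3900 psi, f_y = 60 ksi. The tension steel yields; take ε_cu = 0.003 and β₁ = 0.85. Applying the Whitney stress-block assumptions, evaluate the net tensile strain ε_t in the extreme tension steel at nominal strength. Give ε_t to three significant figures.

ε_t ≈ 0.00606

a = A_s f_y/(0.85 f'_c b) = 4.533 in.
β₁ = 0.85, so c = a/β₁ = 4.533/0.85 = 5.333 in.
From the linear strain diagram with ε_cu = 0.003: ε_t = 0.003 (d − c)/c = 0.003 × (16.1 − 5.333)/5.333 = 0.00606.
Since ε_t ≥ 0.005, the section is tension-controlled.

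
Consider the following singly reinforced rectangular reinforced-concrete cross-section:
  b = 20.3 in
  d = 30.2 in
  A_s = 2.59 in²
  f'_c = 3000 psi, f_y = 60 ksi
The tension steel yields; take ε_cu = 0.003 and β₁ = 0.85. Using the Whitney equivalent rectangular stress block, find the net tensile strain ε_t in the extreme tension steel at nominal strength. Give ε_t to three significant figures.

a = A_s f_y/(0.85 f'_c b) = 3.002 in.
β₁ = 0.85, so c = a/β₁ = 3.002/0.85 = 3.532 in.
From the linear strain diagram with ε_cu = 0.003: ε_t = 0.003 (d − c)/c = 0.003 × (30.2 − 3.532)/3.532 = 0.0227.
Since ε_t ≥ 0.005, the section is tension-controlled.

ε_t ≈ 0.0227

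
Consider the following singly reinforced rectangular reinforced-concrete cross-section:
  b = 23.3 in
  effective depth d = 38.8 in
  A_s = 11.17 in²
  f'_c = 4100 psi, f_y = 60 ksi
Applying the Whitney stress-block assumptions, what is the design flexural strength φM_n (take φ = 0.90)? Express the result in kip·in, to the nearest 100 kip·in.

T = A_s f_y = 11.17 × 60 = 670.2 kips.
a = T/(0.85 f'_c b) = 670.2/(0.85 × 4.1 × 23.3) = 8.254 in.
M_n = T(d − a/2) = 670.2 × (38.8 − 4.127) = 23237.8 kip·in.
φM_n = 0.90 × 23237.8 = 20914.0 kip·in.

φM_n ≈ 20900 kip·in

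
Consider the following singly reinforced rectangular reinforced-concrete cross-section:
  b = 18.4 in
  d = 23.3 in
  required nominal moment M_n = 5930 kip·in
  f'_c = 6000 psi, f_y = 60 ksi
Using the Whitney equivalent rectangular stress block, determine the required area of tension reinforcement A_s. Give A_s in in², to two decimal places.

From M_n = 0.85 f'_c a b (d − a/2):
a = d − √(d² − 2M_n/(0.85 f'_c b)) = 23.3 − √(23.3² − 2 × 5930/(0.85 × 6 × 18.4)) = 2.892 in.
A_s = 0.85 f'_c a b / f_y = 0.85 × 6 × 2.892 × 18.4 / 60 = 4.523 in².

A_s ≈ 4.52 in²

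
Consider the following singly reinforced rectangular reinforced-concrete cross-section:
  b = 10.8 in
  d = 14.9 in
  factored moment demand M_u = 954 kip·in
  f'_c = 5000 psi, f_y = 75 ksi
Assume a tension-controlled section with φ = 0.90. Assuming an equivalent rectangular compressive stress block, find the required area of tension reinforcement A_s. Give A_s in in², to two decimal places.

A_s ≈ 1.00 in²

M_n = M_u/φ = 954/0.90 = 1060 kip·in.
From M_n = 0.85 f'_c a b (d − a/2):
a = d − √(d² − 2M_n/(0.85 f'_c b)) = 14.9 − √(14.9² − 2 × 1060/(0.85 × 5 × 10.8)) = 1.640 in.
A_s = 0.85 f'_c a b / f_y = 0.85 × 5 × 1.640 × 10.8 / 75 = 1.004 in².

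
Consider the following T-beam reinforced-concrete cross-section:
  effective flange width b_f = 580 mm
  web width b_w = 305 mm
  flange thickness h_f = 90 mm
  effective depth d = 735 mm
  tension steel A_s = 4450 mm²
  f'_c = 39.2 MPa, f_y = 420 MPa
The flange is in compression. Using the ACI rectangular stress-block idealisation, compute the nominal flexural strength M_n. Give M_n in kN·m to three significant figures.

M_n ≈ 1280 kN·m

Tension: T = A_s f_y = 4450 × 420 = 1869000 N.
Try a within the flange: a = T/(0.85 f'_c b_f) = 1869000/(0.85 × 39.2 × 580) = 96.71 mm.
a = 96.71 > h_f = 90 mm: the block extends into the web. Split into flange-overhang and web parts.
C_f = 0.85 f'_c (b_f − b_w) h_f = 0.85 × 39.2 × (580 − 305) × 90 = 824670 N.
Remaining web compression depth: a_w = (T − C_f)/(0.85 f'_c b_w) = (1869000 − 824670)/(0.85 × 39.2 × 305) = 102.76 mm.
M_n = C_f(d − h_f/2) + (T − C_f)(d − a_w/2) = 824670 × (735 − 45) + 1044330 × (735 − 51.38) = 569.02 + 713.92 = 1282.94 × 10⁶ N·mm.
M_n = 1282.94 kN·m.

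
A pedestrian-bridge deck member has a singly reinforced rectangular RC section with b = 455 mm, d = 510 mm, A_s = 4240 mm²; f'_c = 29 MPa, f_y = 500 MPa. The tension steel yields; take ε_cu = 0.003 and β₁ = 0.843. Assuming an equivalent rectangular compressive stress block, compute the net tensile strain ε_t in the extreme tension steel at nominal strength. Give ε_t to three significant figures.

ε_t ≈ 0.00382

a = A_s f_y/(0.85 f'_c b) = 189.02 mm.
β₁ = 0.843, so c = a/β₁ = 189.02/0.843 = 224.22 mm.
From the linear strain diagram with ε_cu = 0.003: ε_t = 0.003 (d − c)/c = 0.003 × (510 − 224.22)/224.22 = 0.00382.
ε_t < 0.004 — the section is over-reinforced for flexure under ACI limits.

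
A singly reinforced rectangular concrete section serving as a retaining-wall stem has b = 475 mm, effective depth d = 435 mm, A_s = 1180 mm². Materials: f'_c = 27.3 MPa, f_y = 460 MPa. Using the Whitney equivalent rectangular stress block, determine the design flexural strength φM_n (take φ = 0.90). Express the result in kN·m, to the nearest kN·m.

φM_n ≈ 200 kN·m

T = A_s f_y = 1180 × 460 = 542800 N = 542.8 kN.
From C = T: a = T/(0.85 f'_c b) = 542800/(0.85 × 27.3 × 475) = 49.25 mm.
M_n = T(d − a/2) = 542.8 kN × (435 − 24.625) mm = 222.75 kN·m.
φM_n = 0.90 × 222.75 = 200.48 kN·m.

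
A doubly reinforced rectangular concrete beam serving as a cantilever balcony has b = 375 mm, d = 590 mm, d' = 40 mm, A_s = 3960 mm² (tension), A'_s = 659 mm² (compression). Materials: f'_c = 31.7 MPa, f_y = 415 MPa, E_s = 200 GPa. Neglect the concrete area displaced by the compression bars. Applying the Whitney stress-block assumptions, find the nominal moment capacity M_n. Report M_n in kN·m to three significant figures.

M_n ≈ 866 kN·m

Assume both tension and compression steel yield.
Net tension couple steel: A_s − A'_s = 3301 mm².
a = (A_s − A'_s) f_y / (0.85 f'_c b) = 1369915/(0.85 × 31.7 × 375) = 135.58 mm.
c = a/β₁ = 135.58/0.824 = 164.54 mm; ε'_s = 0.003(c − d')/c = 0.0023 ≥ f_y/E_s = 0.0021, so compression steel does yield.
M_n = (A_s − A'_s) f_y (d − a/2) + A'_s f_y (d − d') = [1369915 × (590 − 67.79) + 273485 × (590 − 40)] × 10⁻⁶ = 715.38 + 150.42 = 865.80 kN·m.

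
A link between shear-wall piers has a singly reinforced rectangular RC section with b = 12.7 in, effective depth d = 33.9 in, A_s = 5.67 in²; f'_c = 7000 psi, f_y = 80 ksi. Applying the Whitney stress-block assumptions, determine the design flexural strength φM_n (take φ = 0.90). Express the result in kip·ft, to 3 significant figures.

φM_n ≈ 1050 kip·ft

T = A_s f_y = 5.67 × 80 = 453.6 kips.
a = T/(0.85 f'_c b) = 453.6/(0.85 × 7 × 12.7) = 6.003 in.
M_n = T(d − a/2) = 453.6 × (33.9 − 3.0015) = 14015.6 kip·in = 14015.6/12 = 1167.97 kip·ft.
φM_n = 0.90 × 1167.97 = 1051.17 kip·ft.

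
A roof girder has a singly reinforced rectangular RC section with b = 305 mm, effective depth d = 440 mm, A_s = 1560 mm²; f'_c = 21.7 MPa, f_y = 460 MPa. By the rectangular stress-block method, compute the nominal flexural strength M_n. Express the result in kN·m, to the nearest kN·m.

T = A_s f_y = 1560 × 460 = 717600 N = 717.6 kN.
From C = T: a = T/(0.85 f'_c b) = 717600/(0.85 × 21.7 × 305) = 127.56 mm.
M_n = T(d − a/2) = 717.6 kN × (440 − 63.78) mm = 269.98 kN·m.

M_n ≈ 270 kN·m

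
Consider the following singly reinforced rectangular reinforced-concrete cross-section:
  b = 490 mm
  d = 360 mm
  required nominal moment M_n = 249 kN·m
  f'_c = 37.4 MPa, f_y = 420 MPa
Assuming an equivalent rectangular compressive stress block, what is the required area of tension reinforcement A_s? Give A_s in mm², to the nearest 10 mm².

With M_n = 0.85 f'_c a b (d − a/2), solve the quadratic for a:
a = d − √(d² − 2M_n/(0.85 f'_c b)) = 360 − √(360² − 2 × 249×10⁶/(0.85 × 37.4 × 490)) = 47.54 mm.
A_s = 0.85 f'_c a b / f_y = 0.85 × 37.4 × 47.54 × 490 / 420 = 1763.2 mm².

A_s ≈ 1760 mm²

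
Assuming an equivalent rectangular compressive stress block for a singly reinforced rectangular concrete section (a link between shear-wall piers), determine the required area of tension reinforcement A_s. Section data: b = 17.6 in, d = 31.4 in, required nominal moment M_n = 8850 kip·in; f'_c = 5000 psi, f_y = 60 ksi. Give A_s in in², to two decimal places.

A_s ≈ 5.02 in²

From M_n = 0.85 f'_c a b (d − a/2):
a = d − √(d² − 2M_n/(0.85 f'_c b)) = 31.4 − √(31.4² − 2 × 8850/(0.85 × 5 × 17.6)) = 4.026 in.
A_s = 0.85 f'_c a b / f_y = 0.85 × 5 × 4.026 × 17.6 / 60 = 5.019 in².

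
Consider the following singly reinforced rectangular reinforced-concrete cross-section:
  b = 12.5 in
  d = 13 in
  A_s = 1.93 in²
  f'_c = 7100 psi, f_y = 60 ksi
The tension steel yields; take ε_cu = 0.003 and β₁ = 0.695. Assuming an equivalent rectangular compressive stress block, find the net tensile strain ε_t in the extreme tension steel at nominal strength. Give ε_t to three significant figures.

a = A_s f_y/(0.85 f'_c b) = 1.535 in.
β₁ = 0.695, so c = a/β₁ = 1.535/0.695 = 2.209 in.
From the linear strain diagram with ε_cu = 0.003: ε_t = 0.003 (d − c)/c = 0.003 × (13 − 2.209)/2.209 = 0.0147.
Since ε_t ≥ 0.005, the section is tension-controlled.

ε_t ≈ 0.0147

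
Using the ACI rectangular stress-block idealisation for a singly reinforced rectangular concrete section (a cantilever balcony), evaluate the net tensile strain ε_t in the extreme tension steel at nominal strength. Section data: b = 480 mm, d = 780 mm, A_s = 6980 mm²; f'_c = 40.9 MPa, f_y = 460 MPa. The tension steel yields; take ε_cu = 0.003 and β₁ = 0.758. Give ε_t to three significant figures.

a = A_s f_y/(0.85 f'_c b) = 192.41 mm.
β₁ = 0.758, so c = a/β₁ = 192.41/0.758 = 253.84 mm.
From the linear strain diagram with ε_cu = 0.003: ε_t = 0.003 (d − c)/c = 0.003 × (780 − 253.84)/253.84 = 0.00622.
Since ε_t ≥ 0.005, the section is tension-controlled.

ε_t ≈ 0.00622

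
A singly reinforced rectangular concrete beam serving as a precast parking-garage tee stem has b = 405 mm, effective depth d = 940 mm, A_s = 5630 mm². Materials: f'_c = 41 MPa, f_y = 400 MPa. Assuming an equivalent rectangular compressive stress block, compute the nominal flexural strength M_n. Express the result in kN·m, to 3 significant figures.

T = A_s f_y = 5630 × 400 = 2252000 N = 2252 kN.
From C = T: a = T/(0.85 f'_c b) = 2252000/(0.85 × 41 × 405) = 159.56 mm.
M_n = T(d − a/2) = 2252 kN × (940 − 79.78) mm = 1937.22 kN·m.

M_n ≈ 1940 kN·m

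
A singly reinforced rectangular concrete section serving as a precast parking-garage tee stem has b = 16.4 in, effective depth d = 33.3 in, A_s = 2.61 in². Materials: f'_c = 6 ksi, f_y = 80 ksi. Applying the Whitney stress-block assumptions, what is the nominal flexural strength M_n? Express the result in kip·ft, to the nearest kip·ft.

T = A_s f_y = 2.61 × 80 = 208.8 kips.
a = T/(0.85 f'_c b) = 208.8/(0.85 × 6 × 16.4) = 2.496 in.
M_n = T(d − a/2) = 208.8 × (33.3 − 1.248) = 6692.5 kip·in = 6692.5/12 = 557.71 kip·ft.

M_n ≈ 558 kip·ft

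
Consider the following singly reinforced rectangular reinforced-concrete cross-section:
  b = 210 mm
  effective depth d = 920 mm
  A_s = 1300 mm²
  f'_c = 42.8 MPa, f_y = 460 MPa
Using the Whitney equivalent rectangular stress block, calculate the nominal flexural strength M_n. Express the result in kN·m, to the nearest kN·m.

T = A_s f_y = 1300 × 460 = 598000 N = 598 kN.
From C = T: a = T/(0.85 f'_c b) = 598000/(0.85 × 42.8 × 210) = 78.27 mm.
M_n = T(d − a/2) = 598 kN × (920 − 39.135) mm = 526.76 kN·m.

M_n ≈ 527 kN·m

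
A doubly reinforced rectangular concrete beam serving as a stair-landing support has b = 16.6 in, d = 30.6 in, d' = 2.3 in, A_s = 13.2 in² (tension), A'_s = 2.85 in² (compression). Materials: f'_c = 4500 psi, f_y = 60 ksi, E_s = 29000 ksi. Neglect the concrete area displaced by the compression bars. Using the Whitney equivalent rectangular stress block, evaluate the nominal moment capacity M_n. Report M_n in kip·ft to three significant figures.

Assume both steels yield.
a = (A_s − A'_s) f_y/(0.85 f'_c b) = (13.2 − 2.85) × 60/(0.85 × 4.5 × 16.6) = 9.780 in.
c = a/β₁ = 9.780/0.825 = 11.855 in; ε'_s = 0.003(c − d')/c = 0.0024 ≥ ε_y = 0.0021, so the compression steel yields.
M_n = (A_s − A'_s) f_y (d − a/2) + A'_s f_y (d − d') = 621 × (30.6 − 4.89) + 171 × (30.6 − 2.3) = 15965.9 + 4839.3 = 20805.2 kip·in = 20805.2/12 = 1733.77 kip·ft.

M_n ≈ 1730 kip·ft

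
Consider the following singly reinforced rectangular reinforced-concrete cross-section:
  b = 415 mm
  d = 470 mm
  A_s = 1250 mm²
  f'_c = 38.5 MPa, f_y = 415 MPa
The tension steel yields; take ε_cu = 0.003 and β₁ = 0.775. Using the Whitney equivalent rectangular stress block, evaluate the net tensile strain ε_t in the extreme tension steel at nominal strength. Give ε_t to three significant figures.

a = A_s f_y/(0.85 f'_c b) = 38.20 mm.
β₁ = 0.775, so c = a/β₁ = 38.20/0.775 = 49.29 mm.
From the linear strain diagram with ε_cu = 0.003: ε_t = 0.003 (d − c)/c = 0.003 × (470 − 49.29)/49.29 = 0.0256.
Since ε_t ≥ 0.005, the section is tension-controlled.

ε_t ≈ 0.0256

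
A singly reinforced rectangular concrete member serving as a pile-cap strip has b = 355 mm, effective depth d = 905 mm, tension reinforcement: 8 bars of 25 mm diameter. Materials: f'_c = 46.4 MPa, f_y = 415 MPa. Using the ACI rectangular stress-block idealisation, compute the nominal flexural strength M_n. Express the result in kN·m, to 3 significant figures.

M_n ≈ 1380 kN·m

A_s = 8 × 491 = 3928 mm².
T = A_s f_y = 3928 × 415 = 1630120 N = 1630.12 kN.
From C = T: a = T/(0.85 f'_c b) = 1630120/(0.85 × 46.4 × 355) = 116.43 mm.
M_n = T(d − a/2) = 1630.12 kN × (905 − 58.215) mm = 1380.36 kN·m.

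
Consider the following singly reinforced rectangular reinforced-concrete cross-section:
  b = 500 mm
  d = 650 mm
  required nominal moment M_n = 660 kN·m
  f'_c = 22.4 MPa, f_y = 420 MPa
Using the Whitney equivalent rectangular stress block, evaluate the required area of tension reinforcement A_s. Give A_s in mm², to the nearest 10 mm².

A_s ≈ 2660 mm²

With M_n = 0.85 f'_c a b (d − a/2), solve the quadratic for a:
a = d − √(d² − 2M_n/(0.85 f'_c b)) = 650 − √(650² − 2 × 660×10⁶/(0.85 × 22.4 × 500)) = 117.23 mm.
A_s = 0.85 f'_c a b / f_y = 0.85 × 22.4 × 117.23 × 500 / 420 = 2657.2 mm².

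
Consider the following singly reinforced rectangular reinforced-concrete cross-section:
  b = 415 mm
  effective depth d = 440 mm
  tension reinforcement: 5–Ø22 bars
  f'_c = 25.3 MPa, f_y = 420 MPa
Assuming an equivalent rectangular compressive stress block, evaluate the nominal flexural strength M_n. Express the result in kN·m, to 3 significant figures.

A_s = 5 × 380 = 1900 mm².
T = A_s f_y = 1900 × 420 = 798000 N = 798 kN.
From C = T: a = T/(0.85 f'_c b) = 798000/(0.85 × 25.3 × 415) = 89.42 mm.
M_n = T(d − a/2) = 798 kN × (440 − 44.71) mm = 315.44 kN·m.

M_n ≈ 315 kN·m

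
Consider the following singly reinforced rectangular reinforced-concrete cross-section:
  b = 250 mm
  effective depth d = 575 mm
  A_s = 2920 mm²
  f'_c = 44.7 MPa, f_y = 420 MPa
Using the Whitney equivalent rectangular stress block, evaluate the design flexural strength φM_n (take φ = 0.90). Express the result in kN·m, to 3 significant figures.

φM_n ≈ 563 kN·m

T = A_s f_y = 2920 × 420 = 1226400 N = 1226.4 kN.
From C = T: a = T/(0.85 f'_c b) = 1226400/(0.85 × 44.7 × 250) = 129.11 mm.
M_n = T(d − a/2) = 1226.4 kN × (575 − 64.555) mm = 626.01 kN·m.
φM_n = 0.90 × 626.01 = 563.41 kN·m.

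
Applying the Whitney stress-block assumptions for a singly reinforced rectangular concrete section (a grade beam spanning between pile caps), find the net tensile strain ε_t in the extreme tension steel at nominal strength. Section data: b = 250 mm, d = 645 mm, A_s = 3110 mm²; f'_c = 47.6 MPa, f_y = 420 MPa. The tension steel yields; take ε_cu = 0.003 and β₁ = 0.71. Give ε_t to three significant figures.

ε_t ≈ 0.00764

a = A_s f_y/(0.85 f'_c b) = 129.13 mm.
β₁ = 0.71, so c = a/β₁ = 129.13/0.71 = 181.87 mm.
From the linear strain diagram with ε_cu = 0.003: ε_t = 0.003 (d − c)/c = 0.003 × (645 − 181.87)/181.87 = 0.00764.
Since ε_t ≥ 0.005, the section is tension-controlled.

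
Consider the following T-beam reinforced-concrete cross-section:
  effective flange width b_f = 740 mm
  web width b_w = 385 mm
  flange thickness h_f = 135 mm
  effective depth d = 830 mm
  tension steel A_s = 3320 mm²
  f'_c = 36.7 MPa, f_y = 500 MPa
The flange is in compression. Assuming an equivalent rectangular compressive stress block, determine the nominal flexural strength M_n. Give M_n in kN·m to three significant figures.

Tension: T = A_s f_y = 3320 × 500 = 1660000 N.
Try a within the flange: a = T/(0.85 f'_c b_f) = 1660000/(0.85 × 36.7 × 740) = 71.91 mm.
Since a = 71.91 ≤ h_f = 135 mm, the stress block lies entirely in the flange; analyse as a rectangular beam of width b_f.
M_n = T(d − a/2) = 1660000 × (830 − 35.955) = 1318.11 × 10⁶ N·mm.
M_n = 1318.11 kN·m.

M_n ≈ 1320 kN·m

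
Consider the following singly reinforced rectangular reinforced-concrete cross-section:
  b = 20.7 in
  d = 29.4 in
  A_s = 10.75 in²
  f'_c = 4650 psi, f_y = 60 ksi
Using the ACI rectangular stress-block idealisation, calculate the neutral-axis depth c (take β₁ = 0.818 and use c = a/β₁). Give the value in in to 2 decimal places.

c ≈ 9.64 in

T = A_s f_y = 10.75 × 60 = 645 kips.
a = T/(0.85 f'_c b) = 645/(0.85 × 4.65 × 20.7) = 7.8835 in.
With β₁ = 0.818, c = a/β₁ = 7.8835/0.818 = 9.64 in.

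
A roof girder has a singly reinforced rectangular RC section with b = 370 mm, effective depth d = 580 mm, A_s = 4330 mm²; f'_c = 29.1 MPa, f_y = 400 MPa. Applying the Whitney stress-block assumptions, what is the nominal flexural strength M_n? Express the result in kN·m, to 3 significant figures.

T = A_s f_y = 4330 × 400 = 1732000 N = 1732 kN.
From C = T: a = T/(0.85 f'_c b) = 1732000/(0.85 × 29.1 × 370) = 189.25 mm.
M_n = T(d − a/2) = 1732 kN × (580 − 94.625) mm = 840.67 kN·m.

M_n ≈ 841 kN·m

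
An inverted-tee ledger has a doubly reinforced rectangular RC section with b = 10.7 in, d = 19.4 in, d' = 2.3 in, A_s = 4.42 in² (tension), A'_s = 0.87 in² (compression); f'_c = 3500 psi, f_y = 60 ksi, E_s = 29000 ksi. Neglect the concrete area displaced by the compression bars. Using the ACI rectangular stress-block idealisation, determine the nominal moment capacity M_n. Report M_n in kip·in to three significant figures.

M_n ≈ 4310 kip·in

Assume both steels yield.
a = (A_s − A'_s) f_y/(0.85 f'_c b) = (4.42 − 0.87) × 60/(0.85 × 3.5 × 10.7) = 6.691 in.
c = a/β₁ = 6.691/0.85 = 7.872 in; ε'_s = 0.003(c − d')/c = 0.0021 ≥ ε_y = 0.0021, so the compression steel yields.
M_n = (A_s − A'_s) f_y (d − a/2) + A'_s f_y (d − d') = 213 × (19.4 − 3.3455) + 52.2 × (19.4 − 2.3) = 3419.6 + 892.6 = 4312.2 kip·in.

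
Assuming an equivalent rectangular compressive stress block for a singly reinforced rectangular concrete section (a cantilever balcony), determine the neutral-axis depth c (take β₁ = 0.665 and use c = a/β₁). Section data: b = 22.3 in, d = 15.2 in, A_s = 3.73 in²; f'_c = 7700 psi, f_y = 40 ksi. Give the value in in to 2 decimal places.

T = A_s f_y = 3.73 × 40 = 149.2 kips.
a = T/(0.85 f'_c b) = 149.2/(0.85 × 7.7 × 22.3) = 1.0222 in.
With β₁ = 0.665, c = a/β₁ = 1.0222/0.665 = 1.54 in.

c ≈ 1.54 in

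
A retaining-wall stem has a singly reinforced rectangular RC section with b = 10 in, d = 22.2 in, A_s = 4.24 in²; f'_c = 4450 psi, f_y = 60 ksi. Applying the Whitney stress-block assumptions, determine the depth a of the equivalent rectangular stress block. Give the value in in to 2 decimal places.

T = A_s f_y = 4.24 × 60 = 254.4 kips.
a = T/(0.85 f'_c b) = 254.4/(0.85 × 4.45 × 10) = 6.73 in.

a ≈ 6.73 in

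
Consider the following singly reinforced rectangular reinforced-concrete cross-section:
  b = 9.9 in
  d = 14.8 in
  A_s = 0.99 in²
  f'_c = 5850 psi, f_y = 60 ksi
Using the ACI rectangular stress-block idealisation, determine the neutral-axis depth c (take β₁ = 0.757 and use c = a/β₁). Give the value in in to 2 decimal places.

c ≈ 1.59 in

T = A_s f_y = 0.99 × 60 = 59.4 kips.
a = T/(0.85 f'_c b) = 59.4/(0.85 × 5.85 × 9.9) = 1.2066 in.
With β₁ = 0.757, c = a/β₁ = 1.2066/0.757 = 1.59 in.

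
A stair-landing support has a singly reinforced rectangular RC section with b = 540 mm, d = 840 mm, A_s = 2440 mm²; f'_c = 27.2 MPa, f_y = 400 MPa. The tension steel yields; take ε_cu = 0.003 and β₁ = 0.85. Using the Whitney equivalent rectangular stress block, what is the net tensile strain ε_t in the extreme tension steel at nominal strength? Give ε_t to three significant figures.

a = A_s f_y/(0.85 f'_c b) = 78.18 mm.
β₁ = 0.85, so c = a/β₁ = 78.18/0.85 = 91.98 mm.
From the linear strain diagram with ε_cu = 0.003: ε_t = 0.003 (d − c)/c = 0.003 × (840 − 91.98)/91.98 = 0.0244.
Since ε_t ≥ 0.005, the section is tension-controlled.

ε_t ≈ 0.0244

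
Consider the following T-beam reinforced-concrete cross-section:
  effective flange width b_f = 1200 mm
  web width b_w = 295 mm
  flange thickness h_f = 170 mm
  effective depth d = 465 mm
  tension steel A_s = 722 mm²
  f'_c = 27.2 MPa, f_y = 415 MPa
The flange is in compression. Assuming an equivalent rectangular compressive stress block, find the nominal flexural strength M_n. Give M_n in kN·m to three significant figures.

M_n ≈ 138 kN·m

Tension: T = A_s f_y = 722 × 415 = 299630 N.
Try a within the flange: a = T/(0.85 f'_c b_f) = 299630/(0.85 × 27.2 × 1200) = 10.80 mm.
Since a = 10.80 ≤ h_f = 170 mm, the stress block lies entirely in the flange; analyse as a rectangular beam of width b_f.
M_n = T(d − a/2) = 299630 × (465 − 5.4) = 137.71 × 10⁶ N·mm.
M_n = 137.71 kN·m.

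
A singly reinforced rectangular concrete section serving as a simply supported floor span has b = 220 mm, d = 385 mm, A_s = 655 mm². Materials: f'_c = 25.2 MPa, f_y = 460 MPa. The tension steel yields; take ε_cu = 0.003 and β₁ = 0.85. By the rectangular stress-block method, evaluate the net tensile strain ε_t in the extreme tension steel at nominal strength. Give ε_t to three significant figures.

a = A_s f_y/(0.85 f'_c b) = 63.94 mm.
β₁ = 0.85, so c = a/β₁ = 63.94/0.85 = 75.22 mm.
From the linear strain diagram with ε_cu = 0.003: ε_t = 0.003 (d − c)/c = 0.003 × (385 − 75.22)/75.22 = 0.0124.
Since ε_t ≥ 0.005, the section is tension-controlled.

ε_t ≈ 0.0124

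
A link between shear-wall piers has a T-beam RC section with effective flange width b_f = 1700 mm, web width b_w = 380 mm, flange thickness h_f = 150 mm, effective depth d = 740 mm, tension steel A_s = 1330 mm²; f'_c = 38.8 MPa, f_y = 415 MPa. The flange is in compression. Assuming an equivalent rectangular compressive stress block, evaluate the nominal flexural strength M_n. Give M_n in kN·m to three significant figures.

Tension: T = A_s f_y = 1330 × 415 = 551950 N.
Try a within the flange: a = T/(0.85 f'_c b_f) = 551950/(0.85 × 38.8 × 1700) = 9.84 mm.
Since a = 9.84 ≤ h_f = 150 mm, the stress block lies entirely in the flange; analyse as a rectangular beam of width b_f.
M_n = T(d − a/2) = 551950 × (740 − 4.92) = 405.73 × 10⁶ N·mm.
M_n = 405.73 kN·m.

M_n ≈ 406 kN·m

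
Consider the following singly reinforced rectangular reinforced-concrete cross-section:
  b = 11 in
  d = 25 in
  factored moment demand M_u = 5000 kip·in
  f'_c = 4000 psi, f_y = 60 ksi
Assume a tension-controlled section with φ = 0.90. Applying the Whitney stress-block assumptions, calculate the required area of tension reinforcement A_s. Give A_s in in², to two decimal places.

M_n = M_u/φ = 5000/0.90 = 5555.56 kip·in.
From M_n = 0.85 f'_c a b (d − a/2):
a = d − √(d² − 2M_n/(0.85 f'_c b)) = 25 − √(25² − 2 × 5555.56/(0.85 × 4 × 11)) = 6.892 in.
A_s = 0.85 f'_c a b / f_y = 0.85 × 4 × 6.892 × 11 / 60 = 4.296 in².

A_s ≈ 4.30 in²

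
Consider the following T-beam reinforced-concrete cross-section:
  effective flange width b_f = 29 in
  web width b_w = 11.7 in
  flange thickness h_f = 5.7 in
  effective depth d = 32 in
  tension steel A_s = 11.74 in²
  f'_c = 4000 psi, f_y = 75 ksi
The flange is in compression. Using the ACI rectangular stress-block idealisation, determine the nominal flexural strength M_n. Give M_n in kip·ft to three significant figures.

Tension: T = A_s f_y = 11.74 × 75 = 880.5 kips.
Try a within the flange: a = T/(0.85 f'_c b_f) = 880.5/(0.85 × 4 × 29) = 8.930 in.
a = 8.930 > h_f = 5.7 in: the block extends into the web. Split into flange-overhang and web parts.
C_f = 0.85 f'_c (b_f − b_w) h_f = 0.85 × 4 × (29 − 11.7) × 5.7 = 335.3 kips.
Remaining web compression depth: a_w = (T − C_f)/(0.85 f'_c b_w) = (880.5 − 335.3)/(0.85 × 4 × 11.7) = 13.705 in.
M_n = C_f(d − h_f/2) + (T − C_f)(d − a_w/2) = 335.3 × (32 − 2.85) + 545.2 × (32 − 6.8525) = 9774.0 + 13710.4 = 23484.4 kip·in.
M_n = 23484.4/12 = 1957.03 kip·ft.

M_n ≈ 1960 kip·ft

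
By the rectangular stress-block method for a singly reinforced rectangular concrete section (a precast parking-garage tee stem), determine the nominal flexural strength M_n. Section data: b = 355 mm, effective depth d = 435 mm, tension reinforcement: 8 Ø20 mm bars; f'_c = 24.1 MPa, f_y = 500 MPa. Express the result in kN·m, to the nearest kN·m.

M_n ≈ 438 kN·m

A_s = 8 × 314 = 2512 mm².
T = A_s f_y = 2512 × 500 = 1256000 N = 1256 kN.
From C = T: a = T/(0.85 f'_c b) = 1256000/(0.85 × 24.1 × 355) = 172.71 mm.
M_n = T(d − a/2) = 1256 kN × (435 − 86.355) mm = 437.90 kN·m.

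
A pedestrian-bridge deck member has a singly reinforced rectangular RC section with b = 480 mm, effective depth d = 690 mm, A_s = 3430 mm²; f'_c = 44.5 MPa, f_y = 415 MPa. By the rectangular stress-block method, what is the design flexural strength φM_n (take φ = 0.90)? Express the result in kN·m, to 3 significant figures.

T = A_s f_y = 3430 × 415 = 1423450 N = 1423.45 kN.
From C = T: a = T/(0.85 f'_c b) = 1423450/(0.85 × 44.5 × 480) = 78.40 mm.
M_n = T(d − a/2) = 1423.45 kN × (690 − 39.2) mm = 926.38 kN·m.
φM_n = 0.90 × 926.38 = 833.74 kN·m.

φM_n ≈ 834 kN·m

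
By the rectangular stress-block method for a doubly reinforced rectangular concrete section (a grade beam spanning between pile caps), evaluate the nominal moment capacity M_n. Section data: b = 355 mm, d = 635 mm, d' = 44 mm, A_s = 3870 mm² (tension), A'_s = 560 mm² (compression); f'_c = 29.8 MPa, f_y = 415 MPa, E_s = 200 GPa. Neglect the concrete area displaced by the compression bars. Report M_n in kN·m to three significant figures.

Assume both tension and compression steel yield.
Net tension couple steel: A_s − A'_s = 3310 mm².
a = (A_s − A'_s) f_y / (0.85 f'_c b) = 1373650/(0.85 × 29.8 × 355) = 152.76 mm.
c = a/β₁ = 152.76/0.837 = 182.51 mm; ε'_s = 0.003(c − d')/c = 0.0023 ≥ f_y/E_s = 0.0021, so compression steel does yield.
M_n = (A_s − A'_s) f_y (d − a/2) + A'_s f_y (d − d') = [1373650 × (635 − 76.38) + 232400 × (635 − 44)] × 10⁻⁶ = 767.35 + 137.35 = 904.70 kN·m.

M_n ≈ 905 kN·m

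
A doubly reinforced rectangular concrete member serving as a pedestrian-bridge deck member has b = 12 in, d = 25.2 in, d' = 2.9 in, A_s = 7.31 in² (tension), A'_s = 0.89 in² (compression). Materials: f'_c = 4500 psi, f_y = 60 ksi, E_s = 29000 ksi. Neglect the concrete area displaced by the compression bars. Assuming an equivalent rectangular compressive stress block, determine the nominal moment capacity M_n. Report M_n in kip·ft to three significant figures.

Assume both steels yield.
a = (A_s − A'_s) f_y/(0.85 f'_c b) = (7.31 − 0.89) × 60/(0.85 × 4.5 × 12) = 8.392 in.
c = a/β₁ = 8.392/0.825 = 10.172 in; ε'_s = 0.003(c − d')/c = 0.0021 ≥ ε_y = 0.0021, so the compression steel yields.
M_n = (A_s − A'_s) f_y (d − a/2) + A'_s f_y (d − d') = 385.2 × (25.2 − 4.196) + 53.4 × (25.2 − 2.9) = 8090.7 + 1190.8 = 9281.5 kip·in = 9281.5/12 = 773.46 kip·ft.

M_n ≈ 773 kip·ft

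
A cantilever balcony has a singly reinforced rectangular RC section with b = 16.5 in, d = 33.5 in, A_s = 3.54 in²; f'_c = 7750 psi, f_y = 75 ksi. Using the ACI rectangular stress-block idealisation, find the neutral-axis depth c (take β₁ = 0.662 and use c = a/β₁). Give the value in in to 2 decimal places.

T = A_s f_y = 3.54 × 75 = 265.5 kips.
a = T/(0.85 f'_c b) = 265.5/(0.85 × 7.75 × 16.5) = 2.4426 in.
With β₁ = 0.662, c = a/β₁ = 2.4426/0.662 = 3.69 in.

c ≈ 3.69 in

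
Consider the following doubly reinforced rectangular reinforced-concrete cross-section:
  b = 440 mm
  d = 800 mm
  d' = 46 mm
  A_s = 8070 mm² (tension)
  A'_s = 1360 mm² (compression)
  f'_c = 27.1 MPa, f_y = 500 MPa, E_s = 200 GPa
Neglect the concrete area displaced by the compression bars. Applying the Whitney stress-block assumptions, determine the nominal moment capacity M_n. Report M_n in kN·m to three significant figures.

M_n ≈ 2640 kN·m

Assume both tension and compression steel yield.
Net tension couple steel: A_s − A'_s = 6710 mm².
a = (A_s − A'_s) f_y / (0.85 f'_c b) = 3355000/(0.85 × 27.1 × 440) = 331.02 mm.
c = a/β₁ = 331.02/0.85 = 389.44 mm; ε'_s = 0.003(c − d')/c = 0.0026 ≥ f_y/E_s = 0.0025, so compression steel does yield.
M_n = (A_s − A'_s) f_y (d − a/2) + A'_s f_y (d − d') = [3355000 × (800 − 165.51) + 680000 × (800 − 46)] × 10⁻⁶ = 2128.71 + 512.72 = 2641.43 kN·m.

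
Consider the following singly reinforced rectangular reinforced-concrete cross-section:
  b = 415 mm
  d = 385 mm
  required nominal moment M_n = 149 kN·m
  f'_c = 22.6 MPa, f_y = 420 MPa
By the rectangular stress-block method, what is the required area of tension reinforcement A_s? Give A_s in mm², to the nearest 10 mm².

With M_n = 0.85 f'_c a b (d − a/2), solve the quadratic for a:
a = d − √(d² − 2M_n/(0.85 f'_c b)) = 385 − √(385² − 2 × 149×10⁶/(0.85 × 22.6 × 415)) = 52.07 mm.
A_s = 0.85 f'_c a b / f_y = 0.85 × 22.6 × 52.07 × 415 / 420 = 988.4 mm².

A_s ≈ 990 mm²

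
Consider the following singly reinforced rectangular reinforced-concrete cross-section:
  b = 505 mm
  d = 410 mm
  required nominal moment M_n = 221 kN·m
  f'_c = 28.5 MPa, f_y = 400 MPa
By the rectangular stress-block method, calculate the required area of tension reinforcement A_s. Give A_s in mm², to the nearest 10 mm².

A_s ≈ 1430 mm²

With M_n = 0.85 f'_c a b (d − a/2), solve the quadratic for a:
a = d − √(d² − 2M_n/(0.85 f'_c b)) = 410 − √(410² − 2 × 221×10⁶/(0.85 × 28.5 × 505)) = 46.72 mm.
A_s = 0.85 f'_c a b / f_y = 0.85 × 28.5 × 46.72 × 505 / 400 = 1428.9 mm².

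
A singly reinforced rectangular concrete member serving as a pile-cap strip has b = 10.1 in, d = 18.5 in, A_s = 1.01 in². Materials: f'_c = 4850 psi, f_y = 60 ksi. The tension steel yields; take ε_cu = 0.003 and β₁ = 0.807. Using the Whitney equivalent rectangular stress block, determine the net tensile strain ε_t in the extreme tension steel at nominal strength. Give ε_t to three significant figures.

a = A_s f_y/(0.85 f'_c b) = 1.455 in.
β₁ = 0.807, so c = a/β₁ = 1.455/0.807 = 1.803 in.
From the linear strain diagram with ε_cu = 0.003: ε_t = 0.003 (d − c)/c = 0.003 × (18.5 − 1.803)/1.803 = 0.0278.
Since ε_t ≥ 0.005, the section is tension-controlled.

ε_t ≈ 0.0278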